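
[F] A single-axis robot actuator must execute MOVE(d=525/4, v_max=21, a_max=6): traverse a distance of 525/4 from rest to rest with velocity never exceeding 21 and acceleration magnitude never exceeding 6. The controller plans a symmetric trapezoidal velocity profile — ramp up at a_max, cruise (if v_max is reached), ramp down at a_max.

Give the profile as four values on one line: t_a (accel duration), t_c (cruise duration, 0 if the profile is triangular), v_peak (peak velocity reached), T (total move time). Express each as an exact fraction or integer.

t_a=7/2 t_c=11/4 v_peak=21 T=39/4

v_max²/a_max = 21²/6 = 147/2
525/4 ≥ 147/2 → trapezoidal
t_a = 21/6 = 7/2; v_peak = 21
d_cruise = 525/4 − 147/2 = 231/4; t_c = (231/4)/21 = 11/4
T = 2·7/2 + 11/4 = 39/4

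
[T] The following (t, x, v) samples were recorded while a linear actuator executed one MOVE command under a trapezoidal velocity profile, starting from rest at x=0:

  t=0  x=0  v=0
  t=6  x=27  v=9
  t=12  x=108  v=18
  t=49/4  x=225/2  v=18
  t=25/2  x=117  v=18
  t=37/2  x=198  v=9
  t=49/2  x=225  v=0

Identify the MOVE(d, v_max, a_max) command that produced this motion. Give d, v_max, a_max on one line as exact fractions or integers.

d=225 v_max=18 a_max=3/2

final state: t=49/2, x=225, v=0 → d = 225
a_max = (9−0)/(6−0) = 3/2
max v = 18 over t∈[12,25/2] → v_max = 18
check: 18·(12+1/2) = 225 ✓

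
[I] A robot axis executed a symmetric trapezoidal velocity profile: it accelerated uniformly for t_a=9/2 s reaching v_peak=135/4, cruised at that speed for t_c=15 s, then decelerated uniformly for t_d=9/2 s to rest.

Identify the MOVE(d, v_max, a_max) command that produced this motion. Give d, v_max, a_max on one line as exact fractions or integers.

a_max = (135/4)/(9/2) = 15/2
d_a = ½·135/4·9/2 = 1215/16; d_c = 135/4·15 = 2025/4
d = 2·1215/16 + 2025/4 = 5265/8
t_c = 15 > 0 so v_max = 135/4

d=5265/8 v_max=135/4 a_max=15/2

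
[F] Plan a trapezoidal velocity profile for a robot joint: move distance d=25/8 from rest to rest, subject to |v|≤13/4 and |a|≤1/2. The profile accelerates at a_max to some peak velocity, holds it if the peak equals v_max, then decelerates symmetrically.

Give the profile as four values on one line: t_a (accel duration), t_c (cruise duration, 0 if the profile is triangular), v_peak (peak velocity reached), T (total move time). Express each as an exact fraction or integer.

t_a=5/2 t_c=0 v_peak=5/4 T=5

vₘ²/aₘ = (13/4)²/(1/2) = 169/8
25/8 < 169/8 ⇒ no cruise
v_peak = √(25/8·1/2) = √(25/16) = 5/4
t_a = (5/4)/(1/2) = 5/2; t_c = 0
T = 2·5/2 = 5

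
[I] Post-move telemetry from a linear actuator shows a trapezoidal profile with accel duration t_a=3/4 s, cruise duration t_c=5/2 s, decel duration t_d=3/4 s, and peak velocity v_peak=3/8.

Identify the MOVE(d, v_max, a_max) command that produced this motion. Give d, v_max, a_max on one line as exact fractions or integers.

a_max = (3/8)/(3/4) = 1/2
d_a = ½·3/8·3/4 = 9/64; d_c = 3/8·5/2 = 15/16
d = 2·9/64 + 15/16 = 39/32
t_c = 5/2 > 0 ⇒ limit active, v_max = 3/8

d=39/32 v_max=3/8 a_max=1/2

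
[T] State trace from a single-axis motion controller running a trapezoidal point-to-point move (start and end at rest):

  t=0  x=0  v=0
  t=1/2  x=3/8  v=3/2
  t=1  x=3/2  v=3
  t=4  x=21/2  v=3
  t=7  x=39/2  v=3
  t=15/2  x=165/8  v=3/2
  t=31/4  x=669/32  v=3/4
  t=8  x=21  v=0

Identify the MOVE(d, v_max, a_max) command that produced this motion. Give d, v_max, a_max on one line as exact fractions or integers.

final state: t=8, x=21, v=0 → d = 21
a_max = (3/2−0)/(1/2−0) = 3
max v = 3 over t∈[1,7] → v_max = 3
check: 3·(1+6) = 21 ✓

d=21 v_max=3 a_max=3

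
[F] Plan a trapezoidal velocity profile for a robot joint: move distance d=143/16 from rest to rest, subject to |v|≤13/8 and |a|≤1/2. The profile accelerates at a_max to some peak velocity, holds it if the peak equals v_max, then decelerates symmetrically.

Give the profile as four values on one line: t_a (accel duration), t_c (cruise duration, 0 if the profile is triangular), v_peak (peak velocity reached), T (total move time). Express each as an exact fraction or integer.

t_a=13/4 t_c=9/4 v_peak=13/8 T=35/4

(v_max)²/a_max = (13/8)²/(1/2) = 169/32
143/16 ≥ 169/32 ⇒ cruise phase
t_a = (13/8)/(1/2) = 13/4; v_peak = 13/8
d_cruise = 143/16 − 169/32 = 117/32; t_c = (117/32)/(13/8) = 9/4
T = 2·13/4 + 9/4 = 35/4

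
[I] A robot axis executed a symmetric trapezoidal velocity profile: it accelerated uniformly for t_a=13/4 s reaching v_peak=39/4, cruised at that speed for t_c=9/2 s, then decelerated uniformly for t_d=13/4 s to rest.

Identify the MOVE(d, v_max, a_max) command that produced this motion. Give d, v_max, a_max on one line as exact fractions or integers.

d=1209/16 v_max=39/4 a_max=3

a_max = (39/4)/(13/4) = 3
d_a = ½·39/4·13/4 = 507/32; d_c = 39/4·9/2 = 351/8
d = 2·507/32 + 351/8 = 1209/16
t_c = 9/2 > 0 ⇒ limit active, v_max = 39/4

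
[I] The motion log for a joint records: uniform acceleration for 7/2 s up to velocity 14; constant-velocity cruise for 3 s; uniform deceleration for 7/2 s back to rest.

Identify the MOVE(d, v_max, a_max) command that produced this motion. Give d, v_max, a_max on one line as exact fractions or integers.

a_max = 14/(7/2) = 4
d_a = ½·14·7/2 = 49/2; d_c = 14·3 = 42
d = 2·49/2 + 42 = 91
t_c = 3 > 0 → v_max = v_peak = 14

d=91 v_max=14 a_max=4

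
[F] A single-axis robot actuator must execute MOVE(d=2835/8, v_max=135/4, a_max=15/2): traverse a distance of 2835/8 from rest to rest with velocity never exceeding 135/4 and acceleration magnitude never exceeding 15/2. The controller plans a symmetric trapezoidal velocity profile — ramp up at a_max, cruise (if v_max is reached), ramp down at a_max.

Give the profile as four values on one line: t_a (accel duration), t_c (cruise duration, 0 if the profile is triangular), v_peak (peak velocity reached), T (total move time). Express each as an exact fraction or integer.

t_a=9/2 t_c=6 v_peak=135/4 T=15

v_max²/a_max = (135/4)²/(15/2) = 1215/8
2835/8 ≥ 1215/8 so v_max reached
t_a = (135/4)/(15/2) = 9/2; v_peak = 135/4
d_cruise = 2835/8 − 1215/8 = 405/2; t_c = (405/2)/(135/4) = 6
T = 2·9/2 + 6 = 15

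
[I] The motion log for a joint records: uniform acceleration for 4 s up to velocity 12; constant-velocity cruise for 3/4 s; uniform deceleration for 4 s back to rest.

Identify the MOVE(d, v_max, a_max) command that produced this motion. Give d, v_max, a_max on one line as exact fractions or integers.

a_max = 12/4 = 3
d_a = ½·12·4 = 24; d_c = 12·3/4 = 9
d = 2·24 + 9 = 57
t_c = 3/4 > 0 so v_max = 12

d=57 v_max=12 a_max=3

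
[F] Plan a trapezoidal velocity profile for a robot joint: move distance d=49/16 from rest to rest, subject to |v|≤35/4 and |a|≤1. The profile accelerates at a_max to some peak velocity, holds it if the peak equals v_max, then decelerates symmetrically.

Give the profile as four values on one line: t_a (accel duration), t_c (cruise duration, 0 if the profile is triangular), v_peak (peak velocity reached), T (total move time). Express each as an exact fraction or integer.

t_a=7/4 t_c=0 v_peak=7/4 T=7/2

(v_max)²/a_max = (35/4)²/1 = 1225/16
49/16 < 1225/16 → triangular
v_peak = √(49/16·1) = √(49/16) = 7/4
t_a = (7/4)/1 = 7/4; t_c = 0
T = 2·7/4 = 7/2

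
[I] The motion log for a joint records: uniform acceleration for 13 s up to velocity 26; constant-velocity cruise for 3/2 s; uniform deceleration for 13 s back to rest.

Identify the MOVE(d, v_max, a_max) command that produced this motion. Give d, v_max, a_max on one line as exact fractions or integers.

a_max = 26/13 = 2
d_a = ½·26·13 = 169; d_c = 26·3/2 = 39
d = 2·169 + 39 = 377
t_c = 3/2 > 0 → v_max = v_peak = 26

d=377 v_max=26 a_max=2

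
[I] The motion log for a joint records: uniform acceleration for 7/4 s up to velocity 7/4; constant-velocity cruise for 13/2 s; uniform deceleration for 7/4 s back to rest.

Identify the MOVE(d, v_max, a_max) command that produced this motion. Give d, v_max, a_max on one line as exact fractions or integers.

d=231/16 v_max=7/4 a_max=1

a_max = (7/4)/(7/4) = 1
d_a = ½·7/4·7/4 = 49/32; d_c = 7/4·13/2 = 91/8
d = 2·49/32 + 91/8 = 231/16
t_c = 13/2 > 0 so v_max = 7/4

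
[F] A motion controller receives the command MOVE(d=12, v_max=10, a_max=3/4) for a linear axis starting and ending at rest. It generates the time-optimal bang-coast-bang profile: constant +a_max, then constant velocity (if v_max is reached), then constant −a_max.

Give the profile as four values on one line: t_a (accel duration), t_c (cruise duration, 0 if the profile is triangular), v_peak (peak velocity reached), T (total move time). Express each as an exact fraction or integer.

(v_max)²/a_max = 10²/(3/4) = 400/3
12 < 400/3 → triangular
v_peak = √(12·3/4) = √9 = 3
t_a = 3/(3/4) = 4; t_c = 0
T = 2·4 = 8

t_a=4 t_c=0 v_peak=3 T=8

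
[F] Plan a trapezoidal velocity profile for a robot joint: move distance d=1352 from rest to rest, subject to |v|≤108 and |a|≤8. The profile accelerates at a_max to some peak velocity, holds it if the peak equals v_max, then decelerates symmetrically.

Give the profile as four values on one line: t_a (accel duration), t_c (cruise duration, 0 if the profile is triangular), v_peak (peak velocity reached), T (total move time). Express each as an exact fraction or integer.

t_a=13 t_c=0 v_peak=104 T=26

(v_max)²/a_max = 108²/8 = 1458
1352 < 1458 → triangular
v_peak = √(1352·8) = √10816 = 104
t_a = 104/8 = 13; t_c = 0
T = 2·13 = 26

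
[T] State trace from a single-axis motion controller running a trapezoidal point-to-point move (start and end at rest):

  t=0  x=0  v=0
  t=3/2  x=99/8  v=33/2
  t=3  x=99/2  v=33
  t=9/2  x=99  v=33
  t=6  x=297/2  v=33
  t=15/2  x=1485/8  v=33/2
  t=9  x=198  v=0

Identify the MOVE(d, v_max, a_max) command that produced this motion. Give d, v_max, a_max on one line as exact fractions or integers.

final state: t=9, x=198, v=0 → d = 198
a_max = (33/2−0)/(3/2−0) = 11
max v = 33 over t∈[3,6] → v_max = 33
check: 33·(3+3) = 198 ✓

d=198 v_max=33 a_max=11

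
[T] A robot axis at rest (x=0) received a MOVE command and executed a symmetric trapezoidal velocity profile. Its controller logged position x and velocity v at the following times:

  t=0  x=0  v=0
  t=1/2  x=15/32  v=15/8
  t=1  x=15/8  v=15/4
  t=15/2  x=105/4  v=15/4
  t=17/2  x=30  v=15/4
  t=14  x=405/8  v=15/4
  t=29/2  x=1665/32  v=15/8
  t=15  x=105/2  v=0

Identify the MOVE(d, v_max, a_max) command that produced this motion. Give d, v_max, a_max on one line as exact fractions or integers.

final state: t=15, x=105/2, v=0 → d = 105/2
a_max = (15/8−0)/(1/2−0) = 15/4
max v = 15/4 over t∈[1,14] → v_max = 15/4
check: 15/4·(1+13) = 105/2 ✓

d=105/2 v_max=15/4 a_max=15/4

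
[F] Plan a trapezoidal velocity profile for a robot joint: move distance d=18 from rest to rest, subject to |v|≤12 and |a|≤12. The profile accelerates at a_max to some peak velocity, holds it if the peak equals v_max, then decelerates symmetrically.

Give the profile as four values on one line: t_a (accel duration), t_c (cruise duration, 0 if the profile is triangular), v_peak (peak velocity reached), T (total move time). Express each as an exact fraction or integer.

t_a=1 t_c=1/2 v_peak=12 T=5/2

vₘ²/aₘ = 12²/12 = 12
18 ≥ 12 so v_max reached
t_a = 12/12 = 1; v_peak = 12
d_cruise = 18 − 12 = 6; t_c = 6/12 = 1/2
T = 2·1 + 1/2 = 5/2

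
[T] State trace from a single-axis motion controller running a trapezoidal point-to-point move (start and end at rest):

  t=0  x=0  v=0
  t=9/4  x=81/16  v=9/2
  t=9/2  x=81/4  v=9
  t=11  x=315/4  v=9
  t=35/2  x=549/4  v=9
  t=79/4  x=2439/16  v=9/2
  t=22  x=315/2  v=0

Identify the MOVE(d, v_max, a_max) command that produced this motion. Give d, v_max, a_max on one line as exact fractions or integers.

d=315/2 v_max=9 a_max=2

final state: t=22, x=315/2, v=0 → d = 315/2
a_max = (9/2−0)/(9/4−0) = 2
max v = 9 over t∈[9/2,35/2] → v_max = 9
check: 9·(9/2+13) = 315/2 ✓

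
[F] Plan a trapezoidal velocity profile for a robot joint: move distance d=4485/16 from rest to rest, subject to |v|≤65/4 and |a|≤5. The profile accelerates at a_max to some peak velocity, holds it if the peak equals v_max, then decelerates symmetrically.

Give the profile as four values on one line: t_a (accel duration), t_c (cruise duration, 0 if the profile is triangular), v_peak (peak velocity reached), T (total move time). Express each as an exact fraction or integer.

t_a=13/4 t_c=14 v_peak=65/4 T=41/2

vₘ²/aₘ = (65/4)²/5 = 845/16
4485/16 ≥ 845/16 so v_max reached
t_a = (65/4)/5 = 13/4; v_peak = 65/4
d_cruise = 4485/16 − 845/16 = 455/2; t_c = (455/2)/(65/4) = 14
T = 2·13/4 + 14 = 41/2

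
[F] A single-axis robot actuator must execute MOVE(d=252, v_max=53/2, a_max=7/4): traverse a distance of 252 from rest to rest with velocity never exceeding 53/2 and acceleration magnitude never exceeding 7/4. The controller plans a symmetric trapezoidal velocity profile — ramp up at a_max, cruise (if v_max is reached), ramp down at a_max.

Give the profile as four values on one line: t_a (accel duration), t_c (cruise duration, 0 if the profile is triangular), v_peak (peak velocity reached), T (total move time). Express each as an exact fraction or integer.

(v_max)²/a_max = (53/2)²/(7/4) = 2809/7
252 < 2809/7 ⇒ no cruise
v_peak = √(252·7/4) = √441 = 21
t_a = 21/(7/4) = 12; t_c = 0
T = 2·12 = 24

t_a=12 t_c=0 v_peak=21 T=24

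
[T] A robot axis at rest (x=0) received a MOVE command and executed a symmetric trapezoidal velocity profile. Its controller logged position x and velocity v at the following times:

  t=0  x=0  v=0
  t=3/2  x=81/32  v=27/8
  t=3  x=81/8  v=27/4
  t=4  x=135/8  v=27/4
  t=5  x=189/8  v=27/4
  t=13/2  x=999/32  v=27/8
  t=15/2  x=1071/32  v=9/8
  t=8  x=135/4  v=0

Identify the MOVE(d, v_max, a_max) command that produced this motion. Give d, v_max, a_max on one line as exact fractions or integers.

d=135/4 v_max=27/4 a_max=9/4

final state: t=8, x=135/4, v=0 → d = 135/4
a_max = (27/8−0)/(3/2−0) = 9/4
max v = 27/4 over t∈[3,5] → v_max = 27/4
check: 27/4·(3+2) = 135/4 ✓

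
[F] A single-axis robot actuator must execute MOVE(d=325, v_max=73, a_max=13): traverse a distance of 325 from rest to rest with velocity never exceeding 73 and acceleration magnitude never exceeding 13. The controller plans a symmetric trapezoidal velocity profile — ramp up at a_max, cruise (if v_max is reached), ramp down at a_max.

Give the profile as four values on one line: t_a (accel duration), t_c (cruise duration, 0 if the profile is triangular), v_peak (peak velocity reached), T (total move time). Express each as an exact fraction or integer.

(v_max)²/a_max = 73²/13 = 5329/13
325 < 5329/13 → triangular
v_peak = √(325·13) = √4225 = 65
t_a = 65/13 = 5; t_c = 0
T = 2·5 = 10

t_a=5 t_c=0 v_peak=65 T=10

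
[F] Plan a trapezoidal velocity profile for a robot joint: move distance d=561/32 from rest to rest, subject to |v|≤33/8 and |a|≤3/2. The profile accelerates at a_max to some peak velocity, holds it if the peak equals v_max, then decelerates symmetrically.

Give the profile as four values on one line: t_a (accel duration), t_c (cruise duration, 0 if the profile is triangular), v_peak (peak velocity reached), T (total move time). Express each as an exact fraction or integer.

t_a=11/4 t_c=3/2 v_peak=33/8 T=7

vₘ²/aₘ = (33/8)²/(3/2) = 363/32
561/32 ≥ 363/32 → trapezoidal
t_a = (33/8)/(3/2) = 11/4; v_peak = 33/8
d_cruise = 561/32 − 363/32 = 99/16; t_c = (99/16)/(33/8) = 3/2
T = 2·11/4 + 3/2 = 7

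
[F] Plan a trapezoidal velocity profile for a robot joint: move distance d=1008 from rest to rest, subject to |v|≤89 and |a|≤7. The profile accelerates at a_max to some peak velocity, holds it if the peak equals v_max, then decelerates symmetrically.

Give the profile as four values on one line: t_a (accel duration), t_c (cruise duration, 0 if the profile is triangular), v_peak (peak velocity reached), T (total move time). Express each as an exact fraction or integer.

t_a=12 t_c=0 v_peak=84 T=24

vₘ²/aₘ = 89²/7 = 7921/7
1008 < 7921/7 ⇒ no cruise
v_peak = √(1008·7) = √7056 = 84
t_a = 84/7 = 12; t_c = 0
T = 2·12 = 24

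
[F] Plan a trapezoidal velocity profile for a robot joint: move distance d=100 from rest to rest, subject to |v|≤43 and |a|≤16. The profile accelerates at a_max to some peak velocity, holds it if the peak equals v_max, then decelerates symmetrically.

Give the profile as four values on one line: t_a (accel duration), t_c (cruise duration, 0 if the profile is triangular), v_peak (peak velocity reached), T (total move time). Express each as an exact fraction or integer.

t_a=5/2 t_c=0 v_peak=40 T=5

vₘ²/aₘ = 43²/16 = 1849/16
100 < 1849/16 ⇒ no cruise
v_peak = √(100·16) = √1600 = 40
t_a = 40/16 = 5/2; t_c = 0
T = 2·5/2 = 5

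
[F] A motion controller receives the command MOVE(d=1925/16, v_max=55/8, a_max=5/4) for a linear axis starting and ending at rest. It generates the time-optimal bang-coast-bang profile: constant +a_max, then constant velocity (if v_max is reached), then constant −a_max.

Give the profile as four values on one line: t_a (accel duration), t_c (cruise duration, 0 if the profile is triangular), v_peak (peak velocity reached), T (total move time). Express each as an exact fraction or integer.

t_a=11/2 t_c=12 v_peak=55/8 T=23

(v_max)²/a_max = (55/8)²/(5/4) = 605/16
1925/16 ≥ 605/16 so v_max reached
t_a = (55/8)/(5/4) = 11/2; v_peak = 55/8
d_cruise = 1925/16 − 605/16 = 165/2; t_c = (165/2)/(55/8) = 12
T = 2·11/2 + 12 = 23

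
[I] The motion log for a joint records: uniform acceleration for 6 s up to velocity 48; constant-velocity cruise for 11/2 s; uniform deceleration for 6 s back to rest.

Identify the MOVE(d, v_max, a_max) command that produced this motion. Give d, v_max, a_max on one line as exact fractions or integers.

d=552 v_max=48 a_max=8

a_max = 48/6 = 8
d_a = ½·48·6 = 144; d_c = 48·11/2 = 264
d = 2·144 + 264 = 552
t_c = 11/2 > 0 so v_max = 48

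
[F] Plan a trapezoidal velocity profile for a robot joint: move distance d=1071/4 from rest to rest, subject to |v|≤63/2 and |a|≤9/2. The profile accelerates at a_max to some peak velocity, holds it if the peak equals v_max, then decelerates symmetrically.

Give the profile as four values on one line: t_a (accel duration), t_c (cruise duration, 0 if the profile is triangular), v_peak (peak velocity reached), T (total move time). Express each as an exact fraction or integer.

(v_max)²/a_max = (63/2)²/(9/2) = 441/2
1071/4 ≥ 441/2 so v_max reached
t_a = (63/2)/(9/2) = 7; v_peak = 63/2
d_cruise = 1071/4 − 441/2 = 189/4; t_c = (189/4)/(63/2) = 3/2
T = 2·7 + 3/2 = 31/2

t_a=7 t_c=3/2 v_peak=63/2 T=31/2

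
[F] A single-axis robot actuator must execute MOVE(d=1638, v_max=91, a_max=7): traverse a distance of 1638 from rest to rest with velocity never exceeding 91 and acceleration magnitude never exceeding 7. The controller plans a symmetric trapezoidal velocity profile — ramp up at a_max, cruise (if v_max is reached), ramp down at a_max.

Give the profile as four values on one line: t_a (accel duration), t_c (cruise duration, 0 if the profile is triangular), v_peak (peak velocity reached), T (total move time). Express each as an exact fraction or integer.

t_a=13 t_c=5 v_peak=91 T=31

(v_max)²/a_max = 91²/7 = 1183
1638 ≥ 1183 → trapezoidal
t_a = 91/7 = 13; v_peak = 91
d_cruise = 1638 − 1183 = 455; t_c = 455/91 = 5
T = 2·13 + 5 = 31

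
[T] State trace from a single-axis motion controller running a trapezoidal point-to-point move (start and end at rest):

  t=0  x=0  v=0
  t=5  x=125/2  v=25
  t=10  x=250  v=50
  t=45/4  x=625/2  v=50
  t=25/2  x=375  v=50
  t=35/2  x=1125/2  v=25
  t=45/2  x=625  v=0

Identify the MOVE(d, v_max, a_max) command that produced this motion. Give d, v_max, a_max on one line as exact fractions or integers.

d=625 v_max=50 a_max=5

final state: t=45/2, x=625, v=0 → d = 625
a_max = (25−0)/(5−0) = 5
max v = 50 over t∈[10,25/2] → v_max = 50
check: 50·(10+5/2) = 625 ✓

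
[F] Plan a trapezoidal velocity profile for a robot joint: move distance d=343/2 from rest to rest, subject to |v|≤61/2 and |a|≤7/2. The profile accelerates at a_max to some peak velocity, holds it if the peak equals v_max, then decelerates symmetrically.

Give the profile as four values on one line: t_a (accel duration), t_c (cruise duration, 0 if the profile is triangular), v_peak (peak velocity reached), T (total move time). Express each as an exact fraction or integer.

(v_max)²/a_max = (61/2)²/(7/2) = 3721/14
343/2 < 3721/14 → triangular
v_peak = √(343/2·7/2) = √(2401/4) = 49/2
t_a = (49/2)/(7/2) = 7; t_c = 0
T = 2·7 = 14

t_a=7 t_c=0 v_peak=49/2 T=14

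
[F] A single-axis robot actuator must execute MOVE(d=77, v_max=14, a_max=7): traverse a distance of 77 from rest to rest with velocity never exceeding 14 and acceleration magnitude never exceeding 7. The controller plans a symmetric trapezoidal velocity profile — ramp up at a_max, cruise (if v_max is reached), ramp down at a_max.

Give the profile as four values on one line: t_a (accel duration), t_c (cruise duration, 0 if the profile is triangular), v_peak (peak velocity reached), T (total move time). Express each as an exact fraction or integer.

t_a=2 t_c=7/2 v_peak=14 T=15/2

vₘ²/aₘ = 14²/7 = 28
77 ≥ 28 so v_max reached
t_a = 14/7 = 2; v_peak = 14
d_cruise = 77 − 28 = 49; t_c = 49/14 = 7/2
T = 2·2 + 7/2 = 15/2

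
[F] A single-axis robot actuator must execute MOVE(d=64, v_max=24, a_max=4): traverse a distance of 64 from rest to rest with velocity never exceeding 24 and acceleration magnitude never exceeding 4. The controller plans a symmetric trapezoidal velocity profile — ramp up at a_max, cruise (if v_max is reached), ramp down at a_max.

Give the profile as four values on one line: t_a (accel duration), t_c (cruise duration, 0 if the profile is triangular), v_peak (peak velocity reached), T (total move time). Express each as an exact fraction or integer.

t_a=4 t_c=0 v_peak=16 T=8

v_max²/a_max = 24²/4 = 144
64 < 144 ⇒ no cruise
v_peak = √(64·4) = √256 = 16
t_a = 16/4 = 4; t_c = 0
T = 2·4 = 8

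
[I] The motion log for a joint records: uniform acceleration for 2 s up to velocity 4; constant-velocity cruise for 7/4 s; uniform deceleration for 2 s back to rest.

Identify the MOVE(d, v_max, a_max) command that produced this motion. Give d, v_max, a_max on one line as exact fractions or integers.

a_max = 4/2 = 2
d_a = ½·4·2 = 4; d_c = 4·7/4 = 7
d = 2·4 + 7 = 15
t_c = 7/4 > 0 → v_max = v_peak = 4

d=15 v_max=4 a_max=2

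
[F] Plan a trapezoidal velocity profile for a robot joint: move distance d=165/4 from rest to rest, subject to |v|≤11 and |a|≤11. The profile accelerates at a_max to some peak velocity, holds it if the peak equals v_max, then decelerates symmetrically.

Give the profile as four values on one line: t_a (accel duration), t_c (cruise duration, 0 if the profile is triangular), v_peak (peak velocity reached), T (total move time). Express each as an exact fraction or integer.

(v_max)²/a_max = 11²/11 = 11
165/4 ≥ 11 so v_max reached
t_a = 11/11 = 1; v_peak = 11
d_cruise = 165/4 − 11 = 121/4; t_c = (121/4)/11 = 11/4
T = 2·1 + 11/4 = 19/4

t_a=1 t_c=11/4 v_peak=11 T=19/4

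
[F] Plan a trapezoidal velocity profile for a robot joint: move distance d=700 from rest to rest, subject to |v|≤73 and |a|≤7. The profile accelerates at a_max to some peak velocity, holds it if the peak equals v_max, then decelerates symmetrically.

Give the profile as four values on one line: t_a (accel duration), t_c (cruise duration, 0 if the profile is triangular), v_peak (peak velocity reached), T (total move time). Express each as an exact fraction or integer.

v_max²/a_max = 73²/7 = 5329/7
700 < 5329/7 → triangular
v_peak = √(700·7) = √4900 = 70
t_a = 70/7 = 10; t_c = 0
T = 2·10 = 20

t_a=10 t_c=0 v_peak=70 T=20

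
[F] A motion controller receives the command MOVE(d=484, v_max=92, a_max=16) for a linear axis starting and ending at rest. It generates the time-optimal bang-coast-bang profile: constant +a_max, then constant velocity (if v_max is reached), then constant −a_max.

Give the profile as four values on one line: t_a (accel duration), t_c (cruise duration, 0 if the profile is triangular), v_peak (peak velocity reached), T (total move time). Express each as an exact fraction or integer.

t_a=11/2 t_c=0 v_peak=88 T=11

vₘ²/aₘ = 92²/16 = 529
484 < 529 so t_c = 0
v_peak = √(484·16) = √7744 = 88
t_a = 88/16 = 11/2; t_c = 0
T = 2·11/2 = 11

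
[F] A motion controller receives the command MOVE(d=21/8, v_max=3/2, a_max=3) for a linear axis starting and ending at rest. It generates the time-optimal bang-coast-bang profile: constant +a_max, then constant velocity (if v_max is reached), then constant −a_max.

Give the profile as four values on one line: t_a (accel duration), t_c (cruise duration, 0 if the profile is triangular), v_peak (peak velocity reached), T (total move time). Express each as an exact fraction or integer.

t_a=1/2 t_c=5/4 v_peak=3/2 T=9/4

vₘ²/aₘ = (3/2)²/3 = 3/4
21/8 ≥ 3/4 ⇒ cruise phase
t_a = (3/2)/3 = 1/2; v_peak = 3/2
d_cruise = 21/8 − 3/4 = 15/8; t_c = (15/8)/(3/2) = 5/4
T = 2·1/2 + 5/4 = 9/4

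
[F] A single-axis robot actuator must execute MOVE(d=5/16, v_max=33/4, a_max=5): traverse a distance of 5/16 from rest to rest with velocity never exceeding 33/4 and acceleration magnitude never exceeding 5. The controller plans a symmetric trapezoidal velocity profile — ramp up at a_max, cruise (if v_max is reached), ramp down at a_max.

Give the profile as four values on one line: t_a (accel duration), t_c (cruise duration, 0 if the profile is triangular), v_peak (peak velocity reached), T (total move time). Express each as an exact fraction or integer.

t_a=1/4 t_c=0 v_peak=5/4 T=1/2

vₘ²/aₘ = (33/4)²/5 = 1089/80
5/16 < 1089/80 so t_c = 0
v_peak = √(5/16·5) = √(25/16) = 5/4
t_a = (5/4)/5 = 1/4; t_c = 0
T = 2·1/4 = 1/2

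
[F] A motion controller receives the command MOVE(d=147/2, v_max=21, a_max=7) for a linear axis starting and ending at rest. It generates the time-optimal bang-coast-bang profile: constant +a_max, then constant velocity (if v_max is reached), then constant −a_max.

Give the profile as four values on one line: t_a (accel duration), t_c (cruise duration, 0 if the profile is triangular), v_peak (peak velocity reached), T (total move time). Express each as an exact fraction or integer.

v_max²/a_max = 21²/7 = 63
147/2 ≥ 63 ⇒ cruise phase
t_a = 21/7 = 3; v_peak = 21
d_cruise = 147/2 − 63 = 21/2; t_c = (21/2)/21 = 1/2
T = 2·3 + 1/2 = 13/2

t_a=3 t_c=1/2 v_peak=21 T=13/2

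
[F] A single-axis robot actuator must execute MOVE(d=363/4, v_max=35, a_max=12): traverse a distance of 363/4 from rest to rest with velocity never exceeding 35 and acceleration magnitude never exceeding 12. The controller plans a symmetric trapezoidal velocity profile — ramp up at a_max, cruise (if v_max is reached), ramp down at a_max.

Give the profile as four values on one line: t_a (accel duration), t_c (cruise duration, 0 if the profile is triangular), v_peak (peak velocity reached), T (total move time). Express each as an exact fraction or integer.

(v_max)²/a_max = 35²/12 = 1225/12
363/4 < 1225/12 so t_c = 0
v_peak = √(363/4·12) = √1089 = 33
t_a = 33/12 = 11/4; t_c = 0
T = 2·11/4 = 11/2

t_a=11/4 t_c=0 v_peak=33 T=11/2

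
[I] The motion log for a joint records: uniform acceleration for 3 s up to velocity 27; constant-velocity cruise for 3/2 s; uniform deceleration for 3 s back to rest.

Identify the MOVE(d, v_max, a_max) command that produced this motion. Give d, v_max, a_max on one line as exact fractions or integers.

a_max = 27/3 = 9
d_a = ½·27·3 = 81/2; d_c = 27·3/2 = 81/2
d = 2·81/2 + 81/2 = 243/2
t_c = 3/2 > 0 so v_max = 27

d=243/2 v_max=27 a_max=9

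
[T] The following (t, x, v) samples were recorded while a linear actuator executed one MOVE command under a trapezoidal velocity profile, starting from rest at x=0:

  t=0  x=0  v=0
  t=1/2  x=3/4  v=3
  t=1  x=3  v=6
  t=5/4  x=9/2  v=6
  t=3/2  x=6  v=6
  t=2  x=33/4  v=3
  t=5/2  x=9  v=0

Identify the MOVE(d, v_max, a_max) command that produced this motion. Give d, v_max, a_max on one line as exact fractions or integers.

d=9 v_max=6 a_max=6

final state: t=5/2, x=9, v=0 → d = 9
a_max = (3−0)/(1/2−0) = 6
max v = 6 over t∈[1,3/2] → v_max = 6
check: 6·(1+1/2) = 9 ✓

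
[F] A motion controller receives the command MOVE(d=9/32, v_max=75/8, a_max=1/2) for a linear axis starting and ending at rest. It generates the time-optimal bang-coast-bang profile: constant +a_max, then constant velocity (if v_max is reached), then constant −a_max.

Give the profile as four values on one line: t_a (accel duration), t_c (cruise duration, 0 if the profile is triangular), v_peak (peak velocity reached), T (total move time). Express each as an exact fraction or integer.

t_a=3/4 t_c=0 v_peak=3/8 T=3/2

v_max²/a_max = (75/8)²/(1/2) = 5625/32
9/32 < 5625/32 so t_c = 0
v_peak = √(9/32·1/2) = √(9/64) = 3/8
t_a = (3/8)/(1/2) = 3/4; t_c = 0
T = 2·3/4 = 3/2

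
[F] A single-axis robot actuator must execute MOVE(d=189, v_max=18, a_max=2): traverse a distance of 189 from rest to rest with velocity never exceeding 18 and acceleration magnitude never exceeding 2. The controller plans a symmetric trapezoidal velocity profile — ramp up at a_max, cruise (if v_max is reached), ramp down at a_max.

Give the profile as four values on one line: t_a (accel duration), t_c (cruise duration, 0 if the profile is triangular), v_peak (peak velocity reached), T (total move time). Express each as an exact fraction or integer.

t_a=9 t_c=3/2 v_peak=18 T=39/2

v_max²/a_max = 18²/2 = 162
189 ≥ 162 ⇒ cruise phase
t_a = 18/2 = 9; v_peak = 18
d_cruise = 189 − 162 = 27; t_c = 27/18 = 3/2
T = 2·9 + 3/2 = 39/2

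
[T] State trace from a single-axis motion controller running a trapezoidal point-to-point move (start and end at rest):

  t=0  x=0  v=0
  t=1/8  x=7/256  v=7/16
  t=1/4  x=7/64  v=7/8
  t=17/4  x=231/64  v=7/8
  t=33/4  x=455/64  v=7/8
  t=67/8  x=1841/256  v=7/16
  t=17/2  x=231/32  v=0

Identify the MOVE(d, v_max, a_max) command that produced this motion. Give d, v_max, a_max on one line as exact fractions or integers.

final state: t=17/2, x=231/32, v=0 → d = 231/32
a_max = (7/16−0)/(1/8−0) = 7/2
max v = 7/8 over t∈[1/4,33/4] → v_max = 7/8
check: 7/8·(1/4+8) = 231/32 ✓

d=231/32 v_max=7/8 a_max=7/2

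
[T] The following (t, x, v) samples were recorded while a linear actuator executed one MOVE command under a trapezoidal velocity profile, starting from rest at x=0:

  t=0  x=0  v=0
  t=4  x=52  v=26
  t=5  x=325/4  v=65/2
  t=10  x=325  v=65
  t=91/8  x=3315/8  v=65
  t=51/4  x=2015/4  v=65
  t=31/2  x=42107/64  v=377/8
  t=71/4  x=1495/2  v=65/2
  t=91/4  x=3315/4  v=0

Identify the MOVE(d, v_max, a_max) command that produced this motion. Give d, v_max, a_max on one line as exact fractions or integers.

final state: t=91/4, x=3315/4, v=0 → d = 3315/4
a_max = (26−0)/(4−0) = 13/2
max v = 65 over t∈[10,51/4] → v_max = 65
check: 65·(10+11/4) = 3315/4 ✓

d=3315/4 v_max=65 a_max=13/2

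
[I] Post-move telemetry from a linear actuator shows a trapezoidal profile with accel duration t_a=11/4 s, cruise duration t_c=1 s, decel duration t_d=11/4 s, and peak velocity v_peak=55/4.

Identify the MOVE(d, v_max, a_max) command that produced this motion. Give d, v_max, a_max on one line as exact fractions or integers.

a_max = (55/4)/(11/4) = 5
d_a = ½·55/4·11/4 = 605/32; d_c = 55/4·1 = 55/4
d = 2·605/32 + 55/4 = 825/16
t_c = 1 > 0 ⇒ limit active, v_max = 55/4

d=825/16 v_max=55/4 a_max=5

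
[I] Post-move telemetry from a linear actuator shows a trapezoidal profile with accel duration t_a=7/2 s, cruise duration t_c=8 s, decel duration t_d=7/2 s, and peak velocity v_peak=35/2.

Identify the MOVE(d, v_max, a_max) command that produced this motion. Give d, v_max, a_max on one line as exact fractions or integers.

d=805/4 v_max=35/2 a_max=5

a_max = (35/2)/(7/2) = 5
d_a = ½·35/2·7/2 = 245/8; d_c = 35/2·8 = 140
d = 2·245/8 + 140 = 805/4
t_c = 8 > 0 → v_max = v_peak = 35/2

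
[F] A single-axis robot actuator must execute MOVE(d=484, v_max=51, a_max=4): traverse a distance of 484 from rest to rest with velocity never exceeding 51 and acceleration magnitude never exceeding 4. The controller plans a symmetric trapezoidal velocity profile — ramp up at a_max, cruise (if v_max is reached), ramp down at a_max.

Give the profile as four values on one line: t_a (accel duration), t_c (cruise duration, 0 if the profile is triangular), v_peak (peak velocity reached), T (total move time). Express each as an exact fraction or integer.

t_a=11 t_c=0 v_peak=44 T=22

vₘ²/aₘ = 51²/4 = 2601/4
484 < 2601/4 so t_c = 0
v_peak = √(484·4) = √1936 = 44
t_a = 44/4 = 11; t_c = 0
T = 2·11 = 22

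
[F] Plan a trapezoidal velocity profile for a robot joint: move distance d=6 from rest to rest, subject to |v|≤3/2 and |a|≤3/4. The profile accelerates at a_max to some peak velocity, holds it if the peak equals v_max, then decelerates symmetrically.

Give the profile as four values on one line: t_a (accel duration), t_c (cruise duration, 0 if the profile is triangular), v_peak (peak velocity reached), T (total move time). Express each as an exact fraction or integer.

vₘ²/aₘ = (3/2)²/(3/4) = 3
6 ≥ 3 → trapezoidal
t_a = (3/2)/(3/4) = 2; v_peak = 3/2
d_cruise = 6 − 3 = 3; t_c = 3/(3/2) = 2
T = 2·2 + 2 = 6

t_a=2 t_c=2 v_peak=3/2 T=6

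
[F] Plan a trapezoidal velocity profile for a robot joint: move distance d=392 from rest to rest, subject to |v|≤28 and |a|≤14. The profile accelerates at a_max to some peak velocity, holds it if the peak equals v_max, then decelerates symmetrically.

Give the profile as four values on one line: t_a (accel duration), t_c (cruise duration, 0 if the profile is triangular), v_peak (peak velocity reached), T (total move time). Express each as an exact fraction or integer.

t_a=2 t_c=12 v_peak=28 T=16

(v_max)²/a_max = 28²/14 = 56
392 ≥ 56 → trapezoidal
t_a = 28/14 = 2; v_peak = 28
d_cruise = 392 − 56 = 336; t_c = 336/28 = 12
T = 2·2 + 12 = 16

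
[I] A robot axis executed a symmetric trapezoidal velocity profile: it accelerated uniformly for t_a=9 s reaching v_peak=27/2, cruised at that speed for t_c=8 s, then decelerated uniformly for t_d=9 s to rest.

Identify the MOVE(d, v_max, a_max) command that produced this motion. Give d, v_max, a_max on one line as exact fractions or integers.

a_max = (27/2)/9 = 3/2
d_a = ½·27/2·9 = 243/4; d_c = 27/2·8 = 108
d = 2·243/4 + 108 = 459/2
t_c = 8 > 0 so v_max = 27/2

d=459/2 v_max=27/2 a_max=3/2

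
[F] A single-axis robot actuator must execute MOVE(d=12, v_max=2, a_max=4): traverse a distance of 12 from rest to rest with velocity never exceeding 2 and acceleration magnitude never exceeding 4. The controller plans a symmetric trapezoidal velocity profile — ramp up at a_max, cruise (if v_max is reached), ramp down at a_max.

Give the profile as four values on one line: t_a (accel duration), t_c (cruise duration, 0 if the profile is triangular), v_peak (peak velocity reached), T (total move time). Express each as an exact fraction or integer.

t_a=1/2 t_c=11/2 v_peak=2 T=13/2

vₘ²/aₘ = 2²/4 = 1
12 ≥ 1 ⇒ cruise phase
t_a = 2/4 = 1/2; v_peak = 2
d_cruise = 12 − 1 = 11; t_c = 11/2
T = 2·1/2 + 11/2 = 13/2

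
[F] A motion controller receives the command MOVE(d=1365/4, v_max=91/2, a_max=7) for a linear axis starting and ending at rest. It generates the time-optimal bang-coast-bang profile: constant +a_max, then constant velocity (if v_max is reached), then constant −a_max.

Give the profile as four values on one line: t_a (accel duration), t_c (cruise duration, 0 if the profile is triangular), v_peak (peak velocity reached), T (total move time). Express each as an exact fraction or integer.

v_max²/a_max = (91/2)²/7 = 1183/4
1365/4 ≥ 1183/4 so v_max reached
t_a = (91/2)/7 = 13/2; v_peak = 91/2
d_cruise = 1365/4 − 1183/4 = 91/2; t_c = (91/2)/(91/2) = 1
T = 2·13/2 + 1 = 14

t_a=13/2 t_c=1 v_peak=91/2 T=14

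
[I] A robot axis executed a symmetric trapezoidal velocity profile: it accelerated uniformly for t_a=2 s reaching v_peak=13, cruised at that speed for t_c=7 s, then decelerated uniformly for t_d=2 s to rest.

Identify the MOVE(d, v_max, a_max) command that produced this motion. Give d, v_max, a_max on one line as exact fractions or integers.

d=117 v_max=13 a_max=13/2

a_max = 13/2
d_a = ½·13·2 = 13; d_c = 13·7 = 91
d = 2·13 + 91 = 117
t_c = 7 > 0 so v_max = 13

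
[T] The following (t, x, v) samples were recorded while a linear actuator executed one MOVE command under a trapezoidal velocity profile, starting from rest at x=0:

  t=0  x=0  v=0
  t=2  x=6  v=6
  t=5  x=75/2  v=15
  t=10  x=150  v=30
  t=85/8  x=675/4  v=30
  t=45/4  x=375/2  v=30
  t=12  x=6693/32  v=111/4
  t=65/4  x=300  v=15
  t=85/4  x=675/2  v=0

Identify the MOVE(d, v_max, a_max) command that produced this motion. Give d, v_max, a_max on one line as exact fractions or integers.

final state: t=85/4, x=675/2, v=0 → d = 675/2
a_max = (6−0)/(2−0) = 3
max v = 30 over t∈[10,45/4] → v_max = 30
check: 30·(10+5/4) = 675/2 ✓

d=675/2 v_max=30 a_max=3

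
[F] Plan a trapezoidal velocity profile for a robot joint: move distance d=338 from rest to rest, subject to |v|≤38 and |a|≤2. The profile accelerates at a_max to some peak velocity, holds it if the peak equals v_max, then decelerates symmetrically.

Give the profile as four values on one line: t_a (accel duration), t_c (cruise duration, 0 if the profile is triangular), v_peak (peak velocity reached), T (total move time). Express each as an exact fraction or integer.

t_a=13 t_c=0 v_peak=26 T=26

vₘ²/aₘ = 38²/2 = 722
338 < 722 → triangular
v_peak = √(338·2) = √676 = 26
t_a = 26/2 = 13; t_c = 0
T = 2·13 = 26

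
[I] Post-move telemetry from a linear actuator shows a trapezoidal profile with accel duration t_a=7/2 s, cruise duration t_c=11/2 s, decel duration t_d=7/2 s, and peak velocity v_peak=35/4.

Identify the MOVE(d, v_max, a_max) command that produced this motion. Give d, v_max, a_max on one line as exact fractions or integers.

d=315/4 v_max=35/4 a_max=5/2

a_max = (35/4)/(7/2) = 5/2
d_a = ½·35/4·7/2 = 245/16; d_c = 35/4·11/2 = 385/8
d = 2·245/16 + 385/8 = 315/4
t_c = 11/2 > 0 ⇒ limit active, v_max = 35/4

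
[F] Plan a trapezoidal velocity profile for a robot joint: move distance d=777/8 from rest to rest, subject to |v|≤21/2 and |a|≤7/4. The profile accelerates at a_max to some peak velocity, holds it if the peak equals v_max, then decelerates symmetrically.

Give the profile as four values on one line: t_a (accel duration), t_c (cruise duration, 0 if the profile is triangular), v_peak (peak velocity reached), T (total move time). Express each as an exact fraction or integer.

(v_max)²/a_max = (21/2)²/(7/4) = 63
777/8 ≥ 63 ⇒ cruise phase
t_a = (21/2)/(7/4) = 6; v_peak = 21/2
d_cruise = 777/8 − 63 = 273/8; t_c = (273/8)/(21/2) = 13/4
T = 2·6 + 13/4 = 61/4

t_a=6 t_c=13/4 v_peak=21/2 T=61/4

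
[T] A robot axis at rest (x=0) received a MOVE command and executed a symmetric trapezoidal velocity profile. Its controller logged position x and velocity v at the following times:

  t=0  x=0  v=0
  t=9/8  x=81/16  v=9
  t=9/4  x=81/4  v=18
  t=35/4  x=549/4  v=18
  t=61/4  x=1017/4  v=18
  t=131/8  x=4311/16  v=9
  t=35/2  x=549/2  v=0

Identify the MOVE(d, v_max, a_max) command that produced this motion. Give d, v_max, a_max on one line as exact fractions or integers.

d=549/2 v_max=18 a_max=8

final state: t=35/2, x=549/2, v=0 → d = 549/2
a_max = (9−0)/(9/8−0) = 8
max v = 18 over t∈[9/4,61/4] → v_max = 18
check: 18·(9/4+13) = 549/2 ✓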